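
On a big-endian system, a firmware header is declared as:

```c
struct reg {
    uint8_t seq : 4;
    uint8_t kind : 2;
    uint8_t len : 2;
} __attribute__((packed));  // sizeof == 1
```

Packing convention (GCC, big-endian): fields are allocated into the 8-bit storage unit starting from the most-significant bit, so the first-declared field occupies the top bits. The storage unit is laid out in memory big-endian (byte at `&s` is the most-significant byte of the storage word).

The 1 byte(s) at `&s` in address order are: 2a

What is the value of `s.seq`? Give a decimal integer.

[0]=0x2a (big-endian) → word 0x2a
seq:4 @ bit 4 → (0x2a>>4)&0xf = 0x2  ←
kind:2 @ bit 2 → (0x2a>>2)&0x3 = 0x2
len:2 @ bit 0 → (0x2a>>0)&0x3 = 0x2

2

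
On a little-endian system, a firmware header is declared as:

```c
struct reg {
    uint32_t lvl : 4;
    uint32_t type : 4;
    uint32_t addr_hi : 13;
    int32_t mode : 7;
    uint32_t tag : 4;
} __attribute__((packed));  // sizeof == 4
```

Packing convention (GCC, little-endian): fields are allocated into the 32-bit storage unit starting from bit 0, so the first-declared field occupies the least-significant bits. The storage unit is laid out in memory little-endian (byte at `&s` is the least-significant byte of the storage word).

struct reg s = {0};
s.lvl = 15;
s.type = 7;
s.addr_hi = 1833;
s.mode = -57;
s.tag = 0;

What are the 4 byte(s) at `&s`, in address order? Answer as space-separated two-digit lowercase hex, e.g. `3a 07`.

7f 29 e7 08

lvl (4b) val=15 bits=0xf at bit 0: 0x0000000f
type (4b) val=7 bits=0x7 at bit 4: 0x0000007f
addr_hi (13b) val=1833 bits=0x729 at bit 8: 0x0007297f
mode (7b) val=-57 bits=0x47 at bit 21: 0x08e7297f
tag (4b) val=0 bits=0x0 at bit 28: 0x08e7297f
word = 0x08e7297f → little-endian bytes:
  [0]=0x7f  [1]=0x29  [2]=0xe7  [3]=0x08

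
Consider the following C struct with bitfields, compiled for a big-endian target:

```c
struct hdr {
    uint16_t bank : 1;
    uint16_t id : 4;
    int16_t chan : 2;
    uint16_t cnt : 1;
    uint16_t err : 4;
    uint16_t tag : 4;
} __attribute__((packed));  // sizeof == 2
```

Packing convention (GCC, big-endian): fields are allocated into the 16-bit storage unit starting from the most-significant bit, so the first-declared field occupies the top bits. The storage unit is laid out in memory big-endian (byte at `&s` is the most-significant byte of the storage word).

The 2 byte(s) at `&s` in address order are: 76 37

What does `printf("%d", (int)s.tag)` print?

7

[0]=0x76 [1]=0x37 (big-endian) → word 0x7637
bank:1 @ bit 15 → (0x7637>>15)&0x1 = 0x0
id:4 @ bit 11 → (0x7637>>11)&0xf = 0xe
chan:2 @ bit 9 → (0x7637>>9)&0x3 = 0x3
cnt:1 @ bit 8 → (0x7637>>8)&0x1 = 0x0
err:4 @ bit 4 → (0x7637>>4)&0xf = 0x3
tag:4 @ bit 0 → (0x7637>>0)&0xf = 0x7  ←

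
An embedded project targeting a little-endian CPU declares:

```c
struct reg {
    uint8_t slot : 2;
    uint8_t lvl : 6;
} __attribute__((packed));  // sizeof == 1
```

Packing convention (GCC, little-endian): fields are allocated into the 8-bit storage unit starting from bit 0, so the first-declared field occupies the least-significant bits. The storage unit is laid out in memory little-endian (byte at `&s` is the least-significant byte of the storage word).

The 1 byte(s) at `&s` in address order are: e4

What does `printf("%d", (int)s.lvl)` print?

57

[0]=0xe4 (little-endian) → word 0xe4
slot [0+:2] = (word>>0) & 0x3 = 0
lvl [2+:6] = (word>>2) & 0x3f = 57  ←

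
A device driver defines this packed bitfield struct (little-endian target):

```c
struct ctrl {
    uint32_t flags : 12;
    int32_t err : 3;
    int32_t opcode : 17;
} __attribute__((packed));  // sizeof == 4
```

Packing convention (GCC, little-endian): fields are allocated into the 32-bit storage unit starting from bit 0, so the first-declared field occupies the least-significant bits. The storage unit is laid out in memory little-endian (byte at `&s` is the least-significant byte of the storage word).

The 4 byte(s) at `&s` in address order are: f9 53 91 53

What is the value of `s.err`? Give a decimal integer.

[0]=0xf9 [1]=0x53 [2]=0x91 [3]=0x53 (little-endian) → word 0x539153f9
flags:12 @ bit 0 → (0x539153f9>>0)&0xfff = 0x3f9
err:3 @ bit 12 → (0x539153f9>>12)&0x7 = 0x5  ←
opcode:17 @ bit 15 → (0x539153f9>>15)&0x1ffff = 0xa722
err signed 3b, MSB=1: 5 - 8 = -3

-3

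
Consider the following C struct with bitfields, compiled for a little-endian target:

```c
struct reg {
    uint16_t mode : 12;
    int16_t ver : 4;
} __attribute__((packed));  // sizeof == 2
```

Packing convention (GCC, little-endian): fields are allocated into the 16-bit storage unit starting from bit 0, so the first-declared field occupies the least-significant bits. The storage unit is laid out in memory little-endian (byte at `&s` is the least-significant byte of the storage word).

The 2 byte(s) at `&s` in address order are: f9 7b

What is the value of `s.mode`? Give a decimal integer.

3065

[0]=0xf9 [1]=0x7b (little-endian) → word 0x7bf9
mode [0+:12] = (word>>0) & 0xfff = 3065  ←
ver [12+:4] = (word>>12) & 0xf = 7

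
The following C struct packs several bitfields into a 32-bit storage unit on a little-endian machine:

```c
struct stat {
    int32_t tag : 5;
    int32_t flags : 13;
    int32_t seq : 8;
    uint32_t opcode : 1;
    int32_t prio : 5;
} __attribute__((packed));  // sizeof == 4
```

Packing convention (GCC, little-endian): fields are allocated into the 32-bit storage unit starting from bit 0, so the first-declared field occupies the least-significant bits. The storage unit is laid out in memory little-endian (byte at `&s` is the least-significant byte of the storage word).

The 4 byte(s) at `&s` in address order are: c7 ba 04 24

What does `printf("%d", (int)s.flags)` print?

[0]=0xc7 [1]=0xba [2]=0x04 [3]=0x24 (little-endian) → word 0x2404bac7
tag:5 @ bit 0 → (0x2404bac7>>0)&0x1f = 0x7
flags:13 @ bit 5 → (0x2404bac7>>5)&0x1fff = 0x5d6  ←
seq:8 @ bit 18 → (0x2404bac7>>18)&0xff = 0x1
opcode:1 @ bit 26 → (0x2404bac7>>26)&0x1 = 0x1
prio:5 @ bit 27 → (0x2404bac7>>27)&0x1f = 0x4
flags signed 13b, MSB=0: value = 1494

1494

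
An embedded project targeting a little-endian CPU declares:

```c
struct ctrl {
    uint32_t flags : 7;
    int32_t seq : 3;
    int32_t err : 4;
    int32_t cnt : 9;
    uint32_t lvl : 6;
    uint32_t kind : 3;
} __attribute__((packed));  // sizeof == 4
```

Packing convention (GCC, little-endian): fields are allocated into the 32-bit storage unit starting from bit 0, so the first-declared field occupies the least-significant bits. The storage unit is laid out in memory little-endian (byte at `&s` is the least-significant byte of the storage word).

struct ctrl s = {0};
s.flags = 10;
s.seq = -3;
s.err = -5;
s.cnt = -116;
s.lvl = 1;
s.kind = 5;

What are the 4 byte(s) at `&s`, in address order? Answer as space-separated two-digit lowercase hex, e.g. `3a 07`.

8a 2e e3 a0

flags (7b) val=10 bits=0xa at bit 0: 0x0000000a
seq (3b) val=-3 bits=0x5 at bit 7: 0x0000028a
err (4b) val=-5 bits=0xb at bit 10: 0x00002e8a
cnt (9b) val=-116 bits=0x18c at bit 14: 0x00632e8a
lvl (6b) val=1 bits=0x1 at bit 23: 0x00e32e8a
kind (3b) val=5 bits=0x5 at bit 29: 0xa0e32e8a
word = 0xa0e32e8a → little-endian bytes:
  [0]=0x8a  [1]=0x2e  [2]=0xe3  [3]=0xa0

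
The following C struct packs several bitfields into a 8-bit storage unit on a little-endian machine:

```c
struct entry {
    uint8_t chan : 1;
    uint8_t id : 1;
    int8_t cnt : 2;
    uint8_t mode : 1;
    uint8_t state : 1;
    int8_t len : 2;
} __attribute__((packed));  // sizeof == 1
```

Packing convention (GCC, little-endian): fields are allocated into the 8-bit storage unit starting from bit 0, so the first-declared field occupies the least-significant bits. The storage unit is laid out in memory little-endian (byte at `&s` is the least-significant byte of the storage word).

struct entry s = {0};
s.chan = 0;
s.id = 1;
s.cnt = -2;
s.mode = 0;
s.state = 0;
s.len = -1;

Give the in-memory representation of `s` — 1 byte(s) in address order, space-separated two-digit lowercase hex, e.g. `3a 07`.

ca

[0+:1] chan=0 & 0x1 = 0x0; word=0x00
[1+:1] id=1 & 0x1 = 0x1; word=0x02
[2+:2] cnt=-2 & 0x3 = 0x2; word=0x0a
[4+:1] mode=0 & 0x1 = 0x0; word=0x0a
[5+:1] state=0 & 0x1 = 0x0; word=0x0a
[6+:2] len=-1 & 0x3 = 0x3; word=0xca
word = 0xca → little-endian bytes:
  [0]=0xca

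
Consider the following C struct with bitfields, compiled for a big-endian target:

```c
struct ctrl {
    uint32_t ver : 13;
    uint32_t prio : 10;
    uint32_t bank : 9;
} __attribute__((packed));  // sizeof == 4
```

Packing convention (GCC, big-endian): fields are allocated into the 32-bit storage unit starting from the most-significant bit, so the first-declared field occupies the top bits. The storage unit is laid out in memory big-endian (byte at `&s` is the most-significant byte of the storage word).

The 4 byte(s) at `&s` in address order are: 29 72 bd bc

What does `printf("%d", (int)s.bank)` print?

[0]=0x29 [1]=0x72 [2]=0xbd [3]=0xbc (big-endian) → word 0x2972bdbc
ver:13 @ bit 19 → (0x2972bdbc>>19)&0x1fff = 0x52e
prio:10 @ bit 9 → (0x2972bdbc>>9)&0x3ff = 0x15e
bank:9 @ bit 0 → (0x2972bdbc>>0)&0x1ff = 0x1bc  ←

444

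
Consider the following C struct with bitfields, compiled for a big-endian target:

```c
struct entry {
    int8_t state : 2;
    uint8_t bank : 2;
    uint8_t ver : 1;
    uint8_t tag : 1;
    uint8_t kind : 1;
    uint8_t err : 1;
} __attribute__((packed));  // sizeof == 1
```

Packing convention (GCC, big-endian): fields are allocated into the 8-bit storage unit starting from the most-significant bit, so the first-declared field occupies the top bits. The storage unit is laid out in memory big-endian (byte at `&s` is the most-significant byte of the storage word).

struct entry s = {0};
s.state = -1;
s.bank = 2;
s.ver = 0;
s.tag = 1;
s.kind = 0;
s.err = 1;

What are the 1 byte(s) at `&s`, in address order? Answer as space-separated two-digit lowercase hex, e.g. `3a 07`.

e5

[6+:2] state=-1 & 0x3 = 0x3; word=0xc0
[4+:2] bank=2 & 0x3 = 0x2; word=0xe0
[3+:1] ver=0 & 0x1 = 0x0; word=0xe0
[2+:1] tag=1 & 0x1 = 0x1; word=0xe4
[1+:1] kind=0 & 0x1 = 0x0; word=0xe4
[0+:1] err=1 & 0x1 = 0x1; word=0xe5
word = 0xe5 → big-endian bytes:
  [0]=0xe5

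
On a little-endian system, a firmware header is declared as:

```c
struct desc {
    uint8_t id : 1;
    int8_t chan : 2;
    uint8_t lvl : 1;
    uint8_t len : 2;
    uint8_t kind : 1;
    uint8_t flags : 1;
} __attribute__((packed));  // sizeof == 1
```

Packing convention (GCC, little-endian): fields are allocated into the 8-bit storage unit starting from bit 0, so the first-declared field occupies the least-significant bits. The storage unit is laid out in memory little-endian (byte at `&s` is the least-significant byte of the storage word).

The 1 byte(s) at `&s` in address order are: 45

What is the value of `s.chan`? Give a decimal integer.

-2

[0]=0x45 (little-endian) → word 0x45
id [0+:1] = (word>>0) & 0x1 = 1
chan [1+:2] = (word>>1) & 0x3 = 2  ←
lvl [3+:1] = (word>>3) & 0x1 = 0
len [4+:2] = (word>>4) & 0x3 = 0
kind [6+:1] = (word>>6) & 0x1 = 1
flags [7+:1] = (word>>7) & 0x1 = 0
chan signed 2b, MSB=1: 2 - 4 = -2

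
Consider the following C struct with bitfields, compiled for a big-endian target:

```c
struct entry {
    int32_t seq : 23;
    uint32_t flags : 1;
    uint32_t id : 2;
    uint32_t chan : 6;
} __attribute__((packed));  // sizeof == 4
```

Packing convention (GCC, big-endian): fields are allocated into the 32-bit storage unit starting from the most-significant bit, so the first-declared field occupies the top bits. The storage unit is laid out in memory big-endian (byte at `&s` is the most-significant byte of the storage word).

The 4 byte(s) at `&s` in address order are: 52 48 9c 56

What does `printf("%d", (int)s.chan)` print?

22

[0]=0x52 [1]=0x48 [2]=0x9c [3]=0x56 (big-endian) → word 0x52489c56
seq [9+:23] = (word>>9) & 0x7fffff = 2696270
flags [8+:1] = (word>>8) & 0x1 = 0
id [6+:2] = (word>>6) & 0x3 = 1
chan [0+:6] = (word>>0) & 0x3f = 22  ←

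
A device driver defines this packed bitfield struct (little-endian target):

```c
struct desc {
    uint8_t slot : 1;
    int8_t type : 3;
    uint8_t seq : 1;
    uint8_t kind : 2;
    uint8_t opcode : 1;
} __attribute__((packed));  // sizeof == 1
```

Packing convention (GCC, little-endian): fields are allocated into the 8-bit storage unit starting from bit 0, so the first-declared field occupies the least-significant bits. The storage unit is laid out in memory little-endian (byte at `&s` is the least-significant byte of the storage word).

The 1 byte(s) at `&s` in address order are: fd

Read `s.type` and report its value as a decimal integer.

[0]=0xfd (little-endian) → word 0xfd
slot [0+:1] = (word>>0) & 0x1 = 1
type [1+:3] = (word>>1) & 0x7 = 6  ←
seq [4+:1] = (word>>4) & 0x1 = 1
kind [5+:2] = (word>>5) & 0x3 = 3
opcode [7+:1] = (word>>7) & 0x1 = 1
type signed 3b, MSB=1: 6 - 8 = -2

-2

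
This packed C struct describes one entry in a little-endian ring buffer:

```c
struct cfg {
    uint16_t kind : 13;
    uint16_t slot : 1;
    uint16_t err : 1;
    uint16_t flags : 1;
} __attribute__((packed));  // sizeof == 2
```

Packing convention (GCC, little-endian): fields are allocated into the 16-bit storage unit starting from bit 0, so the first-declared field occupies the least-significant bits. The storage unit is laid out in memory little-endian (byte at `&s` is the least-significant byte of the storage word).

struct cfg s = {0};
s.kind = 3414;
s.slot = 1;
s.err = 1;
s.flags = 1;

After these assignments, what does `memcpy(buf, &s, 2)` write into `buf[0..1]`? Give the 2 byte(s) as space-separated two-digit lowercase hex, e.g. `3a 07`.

56 ed

kind:13 = 3414 → 0xd56 << 0 → word 0x0d56
slot:1 = 1 → 0x1 << 13 → word 0x2d56
err:1 = 1 → 0x1 << 14 → word 0x6d56
flags:1 = 1 → 0x1 << 15 → word 0xed56
word = 0xed56 → little-endian bytes:
  [0]=0x56  [1]=0xed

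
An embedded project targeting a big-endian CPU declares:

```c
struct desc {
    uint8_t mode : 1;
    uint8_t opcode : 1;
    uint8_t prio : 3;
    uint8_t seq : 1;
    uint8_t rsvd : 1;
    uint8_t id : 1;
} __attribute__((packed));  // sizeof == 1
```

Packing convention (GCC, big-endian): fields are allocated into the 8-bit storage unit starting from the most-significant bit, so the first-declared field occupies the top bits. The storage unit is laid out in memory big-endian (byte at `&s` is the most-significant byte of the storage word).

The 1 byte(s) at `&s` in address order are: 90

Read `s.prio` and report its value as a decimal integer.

[0]=0x90 (big-endian) → word 0x90
mode:1 @ bit 7 → (0x90>>7)&0x1 = 0x1
opcode:1 @ bit 6 → (0x90>>6)&0x1 = 0x0
prio:3 @ bit 3 → (0x90>>3)&0x7 = 0x2  ←
seq:1 @ bit 2 → (0x90>>2)&0x1 = 0x0
rsvd:1 @ bit 1 → (0x90>>1)&0x1 = 0x0
id:1 @ bit 0 → (0x90>>0)&0x1 = 0x0

2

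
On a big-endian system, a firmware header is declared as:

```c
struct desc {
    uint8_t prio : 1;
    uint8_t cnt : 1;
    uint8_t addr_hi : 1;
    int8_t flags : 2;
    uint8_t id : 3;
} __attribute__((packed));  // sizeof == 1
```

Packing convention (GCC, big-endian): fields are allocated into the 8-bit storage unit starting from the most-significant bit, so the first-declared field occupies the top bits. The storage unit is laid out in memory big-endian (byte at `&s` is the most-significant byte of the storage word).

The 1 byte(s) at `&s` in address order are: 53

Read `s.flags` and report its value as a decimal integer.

-2

[0]=0x53 (big-endian) → word 0x53
prio [7+:1] = (word>>7) & 0x1 = 0
cnt [6+:1] = (word>>6) & 0x1 = 1
addr_hi [5+:1] = (word>>5) & 0x1 = 0
flags [3+:2] = (word>>3) & 0x3 = 2  ←
id [0+:3] = (word>>0) & 0x7 = 3
flags signed 2b, MSB=1: 2 - 4 = -2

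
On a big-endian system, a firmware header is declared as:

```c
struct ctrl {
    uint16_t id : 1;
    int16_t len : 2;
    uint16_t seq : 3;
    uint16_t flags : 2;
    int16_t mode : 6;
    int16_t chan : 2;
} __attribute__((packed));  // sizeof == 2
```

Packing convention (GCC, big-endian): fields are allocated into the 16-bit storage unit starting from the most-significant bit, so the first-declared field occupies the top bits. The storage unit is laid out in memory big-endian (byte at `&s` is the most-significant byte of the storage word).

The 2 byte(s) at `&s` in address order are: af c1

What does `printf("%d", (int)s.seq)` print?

3

[0]=0xaf [1]=0xc1 (big-endian) → word 0xafc1
id:1 @ bit 15 → (0xafc1>>15)&0x1 = 0x1
len:2 @ bit 13 → (0xafc1>>13)&0x3 = 0x1
seq:3 @ bit 10 → (0xafc1>>10)&0x7 = 0x3  ←
flags:2 @ bit 8 → (0xafc1>>8)&0x3 = 0x3
mode:6 @ bit 2 → (0xafc1>>2)&0x3f = 0x30
chan:2 @ bit 0 → (0xafc1>>0)&0x3 = 0x1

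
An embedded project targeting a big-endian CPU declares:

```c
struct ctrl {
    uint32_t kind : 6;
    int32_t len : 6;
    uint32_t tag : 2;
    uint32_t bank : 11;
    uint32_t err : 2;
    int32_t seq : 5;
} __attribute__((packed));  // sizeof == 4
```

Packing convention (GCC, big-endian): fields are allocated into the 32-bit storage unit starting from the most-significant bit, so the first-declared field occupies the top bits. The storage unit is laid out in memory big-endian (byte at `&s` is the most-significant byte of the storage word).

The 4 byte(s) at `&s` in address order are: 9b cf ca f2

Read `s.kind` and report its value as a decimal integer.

[0]=0x9b [1]=0xcf [2]=0xca [3]=0xf2 (big-endian) → word 0x9bcfcaf2
kind:6 @ bit 26 → (0x9bcfcaf2>>26)&0x3f = 0x26  ←
len:6 @ bit 20 → (0x9bcfcaf2>>20)&0x3f = 0x3c
tag:2 @ bit 18 → (0x9bcfcaf2>>18)&0x3 = 0x3
bank:11 @ bit 7 → (0x9bcfcaf2>>7)&0x7ff = 0x795
err:2 @ bit 5 → (0x9bcfcaf2>>5)&0x3 = 0x3
seq:5 @ bit 0 → (0x9bcfcaf2>>0)&0x1f = 0x12

38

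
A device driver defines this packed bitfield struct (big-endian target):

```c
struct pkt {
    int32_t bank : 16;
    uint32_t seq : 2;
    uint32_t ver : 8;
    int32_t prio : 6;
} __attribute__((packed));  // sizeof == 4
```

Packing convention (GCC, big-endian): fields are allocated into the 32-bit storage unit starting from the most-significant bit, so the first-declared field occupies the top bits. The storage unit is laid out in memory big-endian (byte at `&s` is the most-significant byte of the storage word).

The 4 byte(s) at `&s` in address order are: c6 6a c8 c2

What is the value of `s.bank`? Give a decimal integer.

-14742

[0]=0xc6 [1]=0x6a [2]=0xc8 [3]=0xc2 (big-endian) → word 0xc66ac8c2
bank [16+:16] = (word>>16) & 0xffff = 50794  ←
seq [14+:2] = (word>>14) & 0x3 = 3
ver [6+:8] = (word>>6) & 0xff = 35
prio [0+:6] = (word>>0) & 0x3f = 2
bank signed 16b, MSB=1: 50794 - 65536 = -14742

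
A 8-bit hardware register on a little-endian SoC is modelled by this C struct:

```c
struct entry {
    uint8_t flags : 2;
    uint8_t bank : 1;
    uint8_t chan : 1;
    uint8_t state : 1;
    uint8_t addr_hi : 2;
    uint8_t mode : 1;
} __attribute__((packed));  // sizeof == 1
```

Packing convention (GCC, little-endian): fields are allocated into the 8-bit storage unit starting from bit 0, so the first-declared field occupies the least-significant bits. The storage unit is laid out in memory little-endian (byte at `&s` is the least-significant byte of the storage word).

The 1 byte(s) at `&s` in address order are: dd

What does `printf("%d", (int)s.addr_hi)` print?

[0]=0xdd (little-endian) → word 0xdd
flags [0+:2] = (word>>0) & 0x3 = 1
bank [2+:1] = (word>>2) & 0x1 = 1
chan [3+:1] = (word>>3) & 0x1 = 1
state [4+:1] = (word>>4) & 0x1 = 1
addr_hi [5+:2] = (word>>5) & 0x3 = 2  ←
mode [7+:1] = (word>>7) & 0x1 = 1

2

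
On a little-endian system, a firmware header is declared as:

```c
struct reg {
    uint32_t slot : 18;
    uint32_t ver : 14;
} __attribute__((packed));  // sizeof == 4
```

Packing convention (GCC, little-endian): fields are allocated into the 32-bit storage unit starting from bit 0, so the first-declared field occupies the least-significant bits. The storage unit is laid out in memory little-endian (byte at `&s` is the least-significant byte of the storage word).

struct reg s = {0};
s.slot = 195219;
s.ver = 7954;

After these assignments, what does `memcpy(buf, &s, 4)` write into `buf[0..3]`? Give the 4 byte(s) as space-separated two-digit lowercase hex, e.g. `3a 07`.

slot:18 = 195219 → 0x2fa93 << 0 → word 0x0002fa93
ver:14 = 7954 → 0x1f12 << 18 → word 0x7c4afa93
word = 0x7c4afa93 → little-endian bytes:
  [0]=0x93  [1]=0xfa  [2]=0x4a  [3]=0x7c

93 fa 4a 7c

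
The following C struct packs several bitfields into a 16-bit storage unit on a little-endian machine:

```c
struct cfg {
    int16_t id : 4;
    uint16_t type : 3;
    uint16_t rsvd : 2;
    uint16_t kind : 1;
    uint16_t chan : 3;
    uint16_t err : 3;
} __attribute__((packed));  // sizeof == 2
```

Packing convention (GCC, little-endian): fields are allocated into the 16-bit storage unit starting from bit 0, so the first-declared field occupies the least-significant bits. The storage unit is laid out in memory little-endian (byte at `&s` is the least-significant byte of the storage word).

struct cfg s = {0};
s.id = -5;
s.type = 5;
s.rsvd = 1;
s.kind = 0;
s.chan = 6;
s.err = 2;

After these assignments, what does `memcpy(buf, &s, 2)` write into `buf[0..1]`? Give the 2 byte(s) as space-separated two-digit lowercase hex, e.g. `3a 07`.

[0+:4] id=-5 & 0xf = 0xb; word=0x000b
[4+:3] type=5 & 0x7 = 0x5; word=0x005b
[7+:2] rsvd=1 & 0x3 = 0x1; word=0x00db
[9+:1] kind=0 & 0x1 = 0x0; word=0x00db
[10+:3] chan=6 & 0x7 = 0x6; word=0x18db
[13+:3] err=2 & 0x7 = 0x2; word=0x58db
word = 0x58db → little-endian bytes:
  [0]=0xdb  [1]=0x58

db 58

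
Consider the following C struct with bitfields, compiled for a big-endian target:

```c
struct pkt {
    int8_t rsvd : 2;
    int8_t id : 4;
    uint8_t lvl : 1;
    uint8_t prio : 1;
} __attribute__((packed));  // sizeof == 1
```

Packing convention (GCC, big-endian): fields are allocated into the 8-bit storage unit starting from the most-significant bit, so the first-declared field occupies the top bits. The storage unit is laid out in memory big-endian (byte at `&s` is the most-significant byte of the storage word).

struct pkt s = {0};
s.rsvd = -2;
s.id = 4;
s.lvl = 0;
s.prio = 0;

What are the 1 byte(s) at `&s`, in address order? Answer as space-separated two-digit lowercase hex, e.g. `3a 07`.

90

[6+:2] rsvd=-2 & 0x3 = 0x2; word=0x80
[2+:4] id=4 & 0xf = 0x4; word=0x90
[1+:1] lvl=0 & 0x1 = 0x0; word=0x90
[0+:1] prio=0 & 0x1 = 0x0; word=0x90
word = 0x90 → big-endian bytes:
  [0]=0x90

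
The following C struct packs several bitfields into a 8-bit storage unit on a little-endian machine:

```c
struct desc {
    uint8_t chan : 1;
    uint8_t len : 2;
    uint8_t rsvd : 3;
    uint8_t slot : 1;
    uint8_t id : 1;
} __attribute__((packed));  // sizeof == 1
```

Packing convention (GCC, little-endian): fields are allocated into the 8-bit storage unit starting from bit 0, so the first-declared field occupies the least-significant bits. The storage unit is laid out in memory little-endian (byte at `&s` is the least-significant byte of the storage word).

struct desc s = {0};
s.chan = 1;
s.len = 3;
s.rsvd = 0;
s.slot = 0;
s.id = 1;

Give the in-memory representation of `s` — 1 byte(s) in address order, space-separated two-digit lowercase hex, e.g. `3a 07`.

87

chan:1 = 1 → 0x1 << 0 → word 0x01
len:2 = 3 → 0x3 << 1 → word 0x07
rsvd:3 = 0 → 0x0 << 3 → word 0x07
slot:1 = 0 → 0x0 << 6 → word 0x07
id:1 = 1 → 0x1 << 7 → word 0x87
word = 0x87 → little-endian bytes:
  [0]=0x87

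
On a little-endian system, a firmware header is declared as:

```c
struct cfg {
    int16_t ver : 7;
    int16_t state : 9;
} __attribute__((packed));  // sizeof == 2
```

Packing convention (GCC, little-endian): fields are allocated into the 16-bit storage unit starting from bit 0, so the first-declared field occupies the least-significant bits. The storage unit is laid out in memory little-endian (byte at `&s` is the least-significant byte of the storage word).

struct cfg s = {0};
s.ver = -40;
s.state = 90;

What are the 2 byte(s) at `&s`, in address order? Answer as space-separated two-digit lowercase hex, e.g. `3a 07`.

58 2d

[0+:7] ver=-40 & 0x7f = 0x58; word=0x0058
[7+:9] state=90 & 0x1ff = 0x5a; word=0x2d58
word = 0x2d58 → little-endian bytes:
  [0]=0x58  [1]=0x2d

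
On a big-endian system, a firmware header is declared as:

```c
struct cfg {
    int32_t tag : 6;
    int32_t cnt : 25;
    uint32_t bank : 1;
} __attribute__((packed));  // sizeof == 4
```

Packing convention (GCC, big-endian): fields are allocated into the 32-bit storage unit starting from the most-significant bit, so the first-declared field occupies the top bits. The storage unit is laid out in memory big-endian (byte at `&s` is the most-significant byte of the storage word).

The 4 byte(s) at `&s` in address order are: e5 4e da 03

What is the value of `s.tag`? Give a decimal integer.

[0]=0xe5 [1]=0x4e [2]=0xda [3]=0x03 (big-endian) → word 0xe54eda03
tag:6 @ bit 26 → (0xe54eda03>>26)&0x3f = 0x39  ←
cnt:25 @ bit 1 → (0xe54eda03>>1)&0x1ffffff = 0xa76d01
bank:1 @ bit 0 → (0xe54eda03>>0)&0x1 = 0x1
tag signed 6b, MSB=1: 57 - 64 = -7

-7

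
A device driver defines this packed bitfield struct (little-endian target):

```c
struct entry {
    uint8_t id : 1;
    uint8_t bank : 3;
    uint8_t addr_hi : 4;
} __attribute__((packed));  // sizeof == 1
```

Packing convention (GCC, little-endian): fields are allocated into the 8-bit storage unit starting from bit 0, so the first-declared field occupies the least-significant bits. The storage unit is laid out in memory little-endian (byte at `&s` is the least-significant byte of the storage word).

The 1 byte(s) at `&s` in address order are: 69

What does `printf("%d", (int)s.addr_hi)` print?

[0]=0x69 (little-endian) → word 0x69
id:1 @ bit 0 → (0x69>>0)&0x1 = 0x1
bank:3 @ bit 1 → (0x69>>1)&0x7 = 0x4
addr_hi:4 @ bit 4 → (0x69>>4)&0xf = 0x6  ←

6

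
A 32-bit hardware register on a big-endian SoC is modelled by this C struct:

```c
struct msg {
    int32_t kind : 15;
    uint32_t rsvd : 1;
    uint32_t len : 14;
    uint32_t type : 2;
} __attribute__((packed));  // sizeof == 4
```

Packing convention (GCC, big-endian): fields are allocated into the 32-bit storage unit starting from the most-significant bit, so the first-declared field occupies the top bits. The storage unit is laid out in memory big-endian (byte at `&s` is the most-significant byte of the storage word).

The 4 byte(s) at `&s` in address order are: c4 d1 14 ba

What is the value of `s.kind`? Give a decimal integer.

-7576

[0]=0xc4 [1]=0xd1 [2]=0x14 [3]=0xba (big-endian) → word 0xc4d114ba
kind:15 @ bit 17 → (0xc4d114ba>>17)&0x7fff = 0x6268  ←
rsvd:1 @ bit 16 → (0xc4d114ba>>16)&0x1 = 0x1
len:14 @ bit 2 → (0xc4d114ba>>2)&0x3fff = 0x52e
type:2 @ bit 0 → (0xc4d114ba>>0)&0x3 = 0x2
kind signed 15b, MSB=1: 25192 - 32768 = -7576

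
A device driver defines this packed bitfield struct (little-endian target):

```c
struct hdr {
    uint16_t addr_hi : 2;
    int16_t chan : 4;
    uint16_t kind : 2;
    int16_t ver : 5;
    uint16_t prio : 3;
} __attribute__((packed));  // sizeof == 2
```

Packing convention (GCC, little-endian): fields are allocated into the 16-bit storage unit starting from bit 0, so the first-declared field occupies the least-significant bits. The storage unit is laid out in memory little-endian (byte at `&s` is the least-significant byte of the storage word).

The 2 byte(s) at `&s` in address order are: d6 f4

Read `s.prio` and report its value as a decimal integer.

[0]=0xd6 [1]=0xf4 (little-endian) → word 0xf4d6
addr_hi:2 @ bit 0 → (0xf4d6>>0)&0x3 = 0x2
chan:4 @ bit 2 → (0xf4d6>>2)&0xf = 0x5
kind:2 @ bit 6 → (0xf4d6>>6)&0x3 = 0x3
ver:5 @ bit 8 → (0xf4d6>>8)&0x1f = 0x14
prio:3 @ bit 13 → (0xf4d6>>13)&0x7 = 0x7  ←

7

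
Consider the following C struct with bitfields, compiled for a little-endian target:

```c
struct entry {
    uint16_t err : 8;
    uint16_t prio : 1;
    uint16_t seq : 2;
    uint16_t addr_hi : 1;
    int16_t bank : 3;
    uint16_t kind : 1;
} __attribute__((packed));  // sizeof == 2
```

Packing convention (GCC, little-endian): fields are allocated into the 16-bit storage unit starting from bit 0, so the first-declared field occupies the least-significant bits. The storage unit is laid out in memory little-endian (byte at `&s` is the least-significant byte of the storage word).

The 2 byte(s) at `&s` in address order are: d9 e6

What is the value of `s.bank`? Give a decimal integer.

-2

[0]=0xd9 [1]=0xe6 (little-endian) → word 0xe6d9
err:8 @ bit 0 → (0xe6d9>>0)&0xff = 0xd9
prio:1 @ bit 8 → (0xe6d9>>8)&0x1 = 0x0
seq:2 @ bit 9 → (0xe6d9>>9)&0x3 = 0x3
addr_hi:1 @ bit 11 → (0xe6d9>>11)&0x1 = 0x0
bank:3 @ bit 12 → (0xe6d9>>12)&0x7 = 0x6  ←
kind:1 @ bit 15 → (0xe6d9>>15)&0x1 = 0x1
bank signed 3b, MSB=1: 6 - 8 = -2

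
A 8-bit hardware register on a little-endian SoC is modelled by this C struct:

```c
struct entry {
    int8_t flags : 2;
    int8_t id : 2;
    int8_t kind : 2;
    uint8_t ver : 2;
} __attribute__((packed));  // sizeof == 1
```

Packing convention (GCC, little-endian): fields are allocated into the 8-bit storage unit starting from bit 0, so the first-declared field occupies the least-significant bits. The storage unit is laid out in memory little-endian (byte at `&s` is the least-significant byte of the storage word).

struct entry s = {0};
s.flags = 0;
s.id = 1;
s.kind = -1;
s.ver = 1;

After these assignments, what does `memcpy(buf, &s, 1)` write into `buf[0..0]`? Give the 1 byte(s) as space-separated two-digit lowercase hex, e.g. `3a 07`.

flags (2b) val=0 bits=0x0 at bit 0: 0x00
id (2b) val=1 bits=0x1 at bit 2: 0x04
kind (2b) val=-1 bits=0x3 at bit 4: 0x34
ver (2b) val=1 bits=0x1 at bit 6: 0x74
word = 0x74 → little-endian bytes:
  [0]=0x74

74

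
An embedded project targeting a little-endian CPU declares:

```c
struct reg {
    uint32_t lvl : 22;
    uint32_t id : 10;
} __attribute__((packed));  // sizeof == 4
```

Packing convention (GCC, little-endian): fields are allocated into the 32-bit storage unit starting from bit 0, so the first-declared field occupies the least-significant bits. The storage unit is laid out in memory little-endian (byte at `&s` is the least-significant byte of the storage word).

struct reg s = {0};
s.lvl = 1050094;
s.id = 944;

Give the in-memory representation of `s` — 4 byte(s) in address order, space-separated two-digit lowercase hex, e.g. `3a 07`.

lvl:22 = 1050094 → 0x1005ee << 0 → word 0x001005ee
id:10 = 944 → 0x3b0 << 22 → word 0xec1005ee
word = 0xec1005ee → little-endian bytes:
  [0]=0xee  [1]=0x05  [2]=0x10  [3]=0xec

ee 05 10 ec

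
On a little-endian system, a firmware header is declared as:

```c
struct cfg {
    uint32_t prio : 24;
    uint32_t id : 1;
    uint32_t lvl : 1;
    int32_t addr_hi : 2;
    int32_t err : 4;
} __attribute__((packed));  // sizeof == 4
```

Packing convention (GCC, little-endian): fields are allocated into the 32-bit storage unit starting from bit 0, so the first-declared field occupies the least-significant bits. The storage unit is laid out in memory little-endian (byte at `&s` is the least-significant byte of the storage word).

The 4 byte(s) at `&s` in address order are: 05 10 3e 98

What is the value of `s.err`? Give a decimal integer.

-7

[0]=0x05 [1]=0x10 [2]=0x3e [3]=0x98 (little-endian) → word 0x983e1005
prio [0+:24] = (word>>0) & 0xffffff = 4067333
id [24+:1] = (word>>24) & 0x1 = 0
lvl [25+:1] = (word>>25) & 0x1 = 0
addr_hi [26+:2] = (word>>26) & 0x3 = 2
err [28+:4] = (word>>28) & 0xf = 9  ←
err signed 4b, MSB=1: 9 - 16 = -7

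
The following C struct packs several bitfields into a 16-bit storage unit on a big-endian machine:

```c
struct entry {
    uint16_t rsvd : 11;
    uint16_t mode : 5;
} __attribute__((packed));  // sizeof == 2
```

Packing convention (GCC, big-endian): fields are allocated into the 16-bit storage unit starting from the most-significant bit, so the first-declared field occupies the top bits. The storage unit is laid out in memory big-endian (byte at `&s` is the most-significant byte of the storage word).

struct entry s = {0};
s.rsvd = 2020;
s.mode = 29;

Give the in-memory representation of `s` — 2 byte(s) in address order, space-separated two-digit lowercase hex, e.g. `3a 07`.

rsvd:11 = 2020 → 0x7e4 << 5 → word 0xfc80
mode:5 = 29 → 0x1d << 0 → word 0xfc9d
word = 0xfc9d → big-endian bytes:
  [0]=0xfc  [1]=0x9d

fc 9d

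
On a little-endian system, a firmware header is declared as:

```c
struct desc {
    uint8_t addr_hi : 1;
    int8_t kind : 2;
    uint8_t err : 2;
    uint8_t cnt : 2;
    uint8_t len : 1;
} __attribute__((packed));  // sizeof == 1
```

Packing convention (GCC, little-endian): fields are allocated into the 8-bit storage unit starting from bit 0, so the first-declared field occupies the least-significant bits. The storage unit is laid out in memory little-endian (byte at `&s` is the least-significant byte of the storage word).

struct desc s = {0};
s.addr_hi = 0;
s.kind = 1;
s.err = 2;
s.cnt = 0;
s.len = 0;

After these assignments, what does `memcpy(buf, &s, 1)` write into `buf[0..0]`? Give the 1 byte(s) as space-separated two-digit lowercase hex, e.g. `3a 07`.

12

addr_hi:1 = 0 → 0x0 << 0 → word 0x00
kind:2 = 1 → 0x1 << 1 → word 0x02
err:2 = 2 → 0x2 << 3 → word 0x12
cnt:2 = 0 → 0x0 << 5 → word 0x12
len:1 = 0 → 0x0 << 7 → word 0x12
word = 0x12 → little-endian bytes:
  [0]=0x12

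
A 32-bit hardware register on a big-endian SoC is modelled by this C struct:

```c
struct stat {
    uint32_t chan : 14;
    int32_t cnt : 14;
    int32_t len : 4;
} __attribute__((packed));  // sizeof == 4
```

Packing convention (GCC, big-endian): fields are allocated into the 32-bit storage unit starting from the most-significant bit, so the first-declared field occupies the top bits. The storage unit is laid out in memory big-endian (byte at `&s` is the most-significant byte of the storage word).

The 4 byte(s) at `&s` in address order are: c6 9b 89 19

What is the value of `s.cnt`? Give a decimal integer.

[0]=0xc6 [1]=0x9b [2]=0x89 [3]=0x19 (big-endian) → word 0xc69b8919
chan:14 @ bit 18 → (0xc69b8919>>18)&0x3fff = 0x31a6
cnt:14 @ bit 4 → (0xc69b8919>>4)&0x3fff = 0x3891  ←
len:4 @ bit 0 → (0xc69b8919>>0)&0xf = 0x9
cnt signed 14b, MSB=1: 14481 - 16384 = -1903

-1903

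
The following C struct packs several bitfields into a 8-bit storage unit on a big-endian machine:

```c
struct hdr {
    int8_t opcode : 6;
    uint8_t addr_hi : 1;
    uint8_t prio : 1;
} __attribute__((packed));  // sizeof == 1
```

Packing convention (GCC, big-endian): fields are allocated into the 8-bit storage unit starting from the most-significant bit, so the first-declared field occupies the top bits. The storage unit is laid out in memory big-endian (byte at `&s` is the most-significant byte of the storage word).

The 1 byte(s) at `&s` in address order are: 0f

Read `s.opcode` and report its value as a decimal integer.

3

[0]=0x0f (big-endian) → word 0x0f
opcode:6 @ bit 2 → (0x0f>>2)&0x3f = 0x3  ←
addr_hi:1 @ bit 1 → (0x0f>>1)&0x1 = 0x1
prio:1 @ bit 0 → (0x0f>>0)&0x1 = 0x1
opcode signed 6b, MSB=0: value = 3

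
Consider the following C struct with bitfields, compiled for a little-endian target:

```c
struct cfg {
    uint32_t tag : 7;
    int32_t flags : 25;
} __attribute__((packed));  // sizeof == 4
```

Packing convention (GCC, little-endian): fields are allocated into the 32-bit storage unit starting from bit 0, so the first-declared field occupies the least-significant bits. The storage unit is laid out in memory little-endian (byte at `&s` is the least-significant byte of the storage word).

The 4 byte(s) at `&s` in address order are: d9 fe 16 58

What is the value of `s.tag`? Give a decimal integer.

[0]=0xd9 [1]=0xfe [2]=0x16 [3]=0x58 (little-endian) → word 0x5816fed9
tag:7 @ bit 0 → (0x5816fed9>>0)&0x7f = 0x59  ←
flags:25 @ bit 7 → (0x5816fed9>>7)&0x1ffffff = 0xb02dfd

89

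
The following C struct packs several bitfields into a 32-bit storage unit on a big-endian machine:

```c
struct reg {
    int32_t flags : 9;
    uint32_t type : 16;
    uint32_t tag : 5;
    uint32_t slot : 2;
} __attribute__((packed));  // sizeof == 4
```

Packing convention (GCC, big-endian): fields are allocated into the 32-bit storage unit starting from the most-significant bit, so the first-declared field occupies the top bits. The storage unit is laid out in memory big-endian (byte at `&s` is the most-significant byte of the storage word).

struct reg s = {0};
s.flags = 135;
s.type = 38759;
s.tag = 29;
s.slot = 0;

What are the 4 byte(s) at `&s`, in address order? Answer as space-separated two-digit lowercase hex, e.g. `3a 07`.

43 cb b3 f4

flags:9 = 135 → 0x87 << 23 → word 0x43800000
type:16 = 38759 → 0x9767 << 7 → word 0x43cbb380
tag:5 = 29 → 0x1d << 2 → word 0x43cbb3f4
slot:2 = 0 → 0x0 << 0 → word 0x43cbb3f4
word = 0x43cbb3f4 → big-endian bytes:
  [0]=0x43  [1]=0xcb  [2]=0xb3  [3]=0xf4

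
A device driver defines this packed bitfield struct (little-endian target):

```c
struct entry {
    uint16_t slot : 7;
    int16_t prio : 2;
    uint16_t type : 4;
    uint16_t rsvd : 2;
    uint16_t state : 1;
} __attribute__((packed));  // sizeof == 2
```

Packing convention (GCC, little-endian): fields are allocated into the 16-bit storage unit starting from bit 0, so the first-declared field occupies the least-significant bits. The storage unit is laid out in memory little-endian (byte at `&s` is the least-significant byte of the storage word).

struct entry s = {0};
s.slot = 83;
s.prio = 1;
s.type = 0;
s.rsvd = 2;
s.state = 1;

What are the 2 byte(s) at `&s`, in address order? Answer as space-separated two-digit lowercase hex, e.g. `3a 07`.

[0+:7] slot=83 & 0x7f = 0x53; word=0x0053
[7+:2] prio=1 & 0x3 = 0x1; word=0x00d3
[9+:4] type=0 & 0xf = 0x0; word=0x00d3
[13+:2] rsvd=2 & 0x3 = 0x2; word=0x40d3
[15+:1] state=1 & 0x1 = 0x1; word=0xc0d3
word = 0xc0d3 → little-endian bytes:
  [0]=0xd3  [1]=0xc0

d3 c0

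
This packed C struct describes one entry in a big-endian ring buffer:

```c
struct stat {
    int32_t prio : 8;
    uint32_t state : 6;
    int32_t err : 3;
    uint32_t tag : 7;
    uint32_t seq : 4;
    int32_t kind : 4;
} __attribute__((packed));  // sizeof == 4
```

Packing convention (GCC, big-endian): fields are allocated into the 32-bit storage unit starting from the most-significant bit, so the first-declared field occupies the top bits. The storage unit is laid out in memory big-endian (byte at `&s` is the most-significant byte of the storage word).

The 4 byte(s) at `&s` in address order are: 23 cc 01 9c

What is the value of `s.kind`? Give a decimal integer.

-4

[0]=0x23 [1]=0xcc [2]=0x01 [3]=0x9c (big-endian) → word 0x23cc019c
prio:8 @ bit 24 → (0x23cc019c>>24)&0xff = 0x23
state:6 @ bit 18 → (0x23cc019c>>18)&0x3f = 0x33
err:3 @ bit 15 → (0x23cc019c>>15)&0x7 = 0x0
tag:7 @ bit 8 → (0x23cc019c>>8)&0x7f = 0x1
seq:4 @ bit 4 → (0x23cc019c>>4)&0xf = 0x9
kind:4 @ bit 0 → (0x23cc019c>>0)&0xf = 0xc  ←
kind signed 4b, MSB=1: 12 - 16 = -4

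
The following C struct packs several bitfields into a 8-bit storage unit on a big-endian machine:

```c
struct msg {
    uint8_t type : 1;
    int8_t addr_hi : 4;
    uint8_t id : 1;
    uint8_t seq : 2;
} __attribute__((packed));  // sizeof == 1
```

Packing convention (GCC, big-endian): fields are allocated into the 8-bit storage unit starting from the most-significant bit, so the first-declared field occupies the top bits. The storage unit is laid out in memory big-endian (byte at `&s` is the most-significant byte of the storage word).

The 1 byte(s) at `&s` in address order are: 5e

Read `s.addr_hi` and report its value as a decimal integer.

-5

[0]=0x5e (big-endian) → word 0x5e
type:1 @ bit 7 → (0x5e>>7)&0x1 = 0x0
addr_hi:4 @ bit 3 → (0x5e>>3)&0xf = 0xb  ←
id:1 @ bit 2 → (0x5e>>2)&0x1 = 0x1
seq:2 @ bit 0 → (0x5e>>0)&0x3 = 0x2
addr_hi signed 4b, MSB=1: 11 - 16 = -5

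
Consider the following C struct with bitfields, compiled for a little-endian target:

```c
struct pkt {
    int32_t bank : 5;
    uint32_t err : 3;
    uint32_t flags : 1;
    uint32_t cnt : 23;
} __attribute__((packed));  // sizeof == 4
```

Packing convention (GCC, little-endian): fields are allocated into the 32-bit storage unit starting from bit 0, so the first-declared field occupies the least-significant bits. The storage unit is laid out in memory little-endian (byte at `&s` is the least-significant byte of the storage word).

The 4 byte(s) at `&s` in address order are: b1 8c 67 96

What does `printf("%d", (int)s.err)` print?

5

[0]=0xb1 [1]=0x8c [2]=0x67 [3]=0x96 (little-endian) → word 0x96678cb1
bank [0+:5] = (word>>0) & 0x1f = 17
err [5+:3] = (word>>5) & 0x7 = 5  ←
flags [8+:1] = (word>>8) & 0x1 = 0
cnt [9+:23] = (word>>9) & 0x7fffff = 4928454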